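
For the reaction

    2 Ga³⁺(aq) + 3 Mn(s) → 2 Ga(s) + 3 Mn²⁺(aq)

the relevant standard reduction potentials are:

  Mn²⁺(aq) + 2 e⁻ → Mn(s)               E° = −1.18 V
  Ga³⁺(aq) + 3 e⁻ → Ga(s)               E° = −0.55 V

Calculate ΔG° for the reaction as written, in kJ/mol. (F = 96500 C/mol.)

In the reaction as written Ga³⁺(aq) is reduced, so the Ga³⁺/Ga couple is the cathode and Mn²⁺/Mn is the anode.
E°cell = −0.55 − (−1.18) = +0.63 V; balancing electrons gives n = 6.
ΔG° = −nFE°cell = −(6)(96500)(+0.63) J/mol = −365 kJ/mol.

−365 kJ/mol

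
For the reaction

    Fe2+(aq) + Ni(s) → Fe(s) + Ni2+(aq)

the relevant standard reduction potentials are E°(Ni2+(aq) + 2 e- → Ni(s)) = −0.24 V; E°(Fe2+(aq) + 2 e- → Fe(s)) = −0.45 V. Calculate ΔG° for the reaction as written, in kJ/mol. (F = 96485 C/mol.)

In the reaction as written Fe2+(aq) is reduced, so the Fe²⁺/Fe couple is the cathode and Ni²⁺/Ni is the anode.
E°cell = −0.45 − (−0.24) = −0.21 V; balancing electrons gives n = 2.
ΔG° = −nFE°cell = −(2)(96485)(−0.21) J/mol = +40.5 kJ/mol.

+40.5 kJ/mol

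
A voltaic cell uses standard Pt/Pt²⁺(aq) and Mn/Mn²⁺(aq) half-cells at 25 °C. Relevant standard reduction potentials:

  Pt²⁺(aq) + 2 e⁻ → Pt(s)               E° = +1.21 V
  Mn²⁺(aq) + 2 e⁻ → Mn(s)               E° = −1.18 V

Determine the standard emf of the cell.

The Pt²⁺/Pt couple has the higher E°, so Pt ion is reduced (cathode) and Mn is oxidized (anode).
E°cell = E°(cathode) − E°(anode) = +1.21 − (−1.18) = +2.39 V.

+2.39 V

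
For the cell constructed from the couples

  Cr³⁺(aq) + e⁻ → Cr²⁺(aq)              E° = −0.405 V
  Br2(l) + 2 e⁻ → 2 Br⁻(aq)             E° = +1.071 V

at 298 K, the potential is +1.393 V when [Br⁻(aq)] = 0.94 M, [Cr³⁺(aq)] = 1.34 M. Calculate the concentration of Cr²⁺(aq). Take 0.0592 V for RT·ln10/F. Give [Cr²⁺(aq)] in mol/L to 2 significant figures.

0.050 M

With Br₂/Br⁻ at the cathode and Cr³⁺/Cr²⁺ at the anode, E°cell = +1.071 − (−0.405) = +1.476 V (n = 2).
From the Nernst equation, log Q = n(E° − E)/0.0592 = 2·(+1.476 − (+1.393))/0.0592 = 2.804.
Balancing electrons gives Br2(l) + 2 Cr²⁺(aq) → 2 Br⁻(aq) + 2 Cr³⁺(aq); thus Q = ([Br⁻(aq)]^2·[Cr³⁺(aq)]^2) / [Cr²⁺(aq)]^2.
Isolating [Cr²⁺(aq)] in Q = 10^{2.804} yields log [Cr²⁺(aq)] = −1.302, i.e. 0.050 M.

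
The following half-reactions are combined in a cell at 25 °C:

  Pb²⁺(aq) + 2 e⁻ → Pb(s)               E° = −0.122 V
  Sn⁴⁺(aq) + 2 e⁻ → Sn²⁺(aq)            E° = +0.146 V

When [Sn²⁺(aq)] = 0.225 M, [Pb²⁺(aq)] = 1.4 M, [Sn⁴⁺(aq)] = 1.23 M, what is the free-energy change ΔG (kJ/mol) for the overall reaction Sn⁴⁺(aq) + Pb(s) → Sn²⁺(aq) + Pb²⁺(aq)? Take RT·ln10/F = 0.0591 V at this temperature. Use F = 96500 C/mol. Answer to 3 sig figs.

−55.1 kJ/mol

With Sn⁴⁺/Sn²⁺ reduced at the cathode, E°cell = +0.146 − (−0.122) = +0.268 V and n = 2.
Q = ([Sn²⁺(aq)]·[Pb²⁺(aq)]) / [Sn⁴⁺(aq)] = 0.256, so log Q = −0.592 and E = +0.268 − (0.0591/2)(−0.592) = +0.2855 V.
ΔG = −nFE = −(2)(96500)(+0.2855) J/mol = −55.1 kJ/mol.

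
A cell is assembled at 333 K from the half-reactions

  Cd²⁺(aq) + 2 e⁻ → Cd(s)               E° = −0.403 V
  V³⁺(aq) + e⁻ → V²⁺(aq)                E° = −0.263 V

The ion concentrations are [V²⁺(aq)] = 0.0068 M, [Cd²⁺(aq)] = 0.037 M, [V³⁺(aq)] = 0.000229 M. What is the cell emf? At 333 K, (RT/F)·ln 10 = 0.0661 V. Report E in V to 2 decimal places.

Since E°(V³⁺/V²⁺) > E°(Cd²⁺/Cd), V³⁺/V²⁺ serves as the cathode.
The standard potential is −0.263 − (−0.403) = +0.140 V and the balanced reaction transfers n = 2 electrons.
For the overall reaction 2 V³⁺(aq) + Cd(s) → 2 V²⁺(aq) + Cd²⁺(aq), Q = ([V²⁺(aq)]^2·[Cd²⁺(aq)]) / [V³⁺(aq)]^2 = 32.6, giving log Q = 1.514.
E = E° − (0.0661/n)·log Q = +0.140 − (0.0661/2)(1.514) = +0.09 V.

+0.09 V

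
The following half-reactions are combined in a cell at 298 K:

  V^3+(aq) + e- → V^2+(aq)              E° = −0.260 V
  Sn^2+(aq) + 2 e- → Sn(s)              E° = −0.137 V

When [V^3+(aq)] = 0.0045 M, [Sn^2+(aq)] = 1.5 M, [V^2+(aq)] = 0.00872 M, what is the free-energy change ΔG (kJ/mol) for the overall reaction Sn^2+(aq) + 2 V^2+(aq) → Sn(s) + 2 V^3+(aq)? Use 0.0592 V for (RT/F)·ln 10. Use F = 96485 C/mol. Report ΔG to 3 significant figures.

With Sn²⁺/Sn reduced at the cathode, E°cell = −0.137 − (−0.260) = +0.123 V and n = 2.
Q = [V^3+(aq)]^2 / ([Sn^2+(aq)]·[V^2+(aq)]^2) = 0.178, so log Q = −0.751 and E = +0.123 − (0.0592/2)(−0.751) = +0.1452 V.
Then ΔG = −nFE = −2 × 96485 × +0.1452 J/mol = −28.0 kJ/mol.

−28.0 kJ/mol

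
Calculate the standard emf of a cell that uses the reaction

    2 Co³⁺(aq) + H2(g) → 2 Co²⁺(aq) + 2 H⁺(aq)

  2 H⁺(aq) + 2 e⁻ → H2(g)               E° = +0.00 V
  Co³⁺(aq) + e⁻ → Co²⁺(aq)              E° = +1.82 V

Co³⁺(aq) gains electrons, so the Co³⁺/Co²⁺ couple is the cathode; the 2H⁺/H₂ couple is the anode.
E°cell = E°(cathode) − E°(anode) = +1.82 − (+0.00) = +1.82 V.
The positive value indicates the reaction is spontaneous as written.

+1.82 V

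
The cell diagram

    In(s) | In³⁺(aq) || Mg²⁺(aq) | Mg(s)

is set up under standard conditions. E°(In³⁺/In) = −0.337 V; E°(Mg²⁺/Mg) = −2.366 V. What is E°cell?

−2.029 V

By convention the left-hand electrode in cell notation is the anode (oxidation) and the right-hand electrode is the cathode (reduction).
E°cell = E°(right) − E°(left) = −2.366 − (−0.337) = −2.029 V.
The negative sign shows that, as written, the cell would require an external voltage to drive the reaction.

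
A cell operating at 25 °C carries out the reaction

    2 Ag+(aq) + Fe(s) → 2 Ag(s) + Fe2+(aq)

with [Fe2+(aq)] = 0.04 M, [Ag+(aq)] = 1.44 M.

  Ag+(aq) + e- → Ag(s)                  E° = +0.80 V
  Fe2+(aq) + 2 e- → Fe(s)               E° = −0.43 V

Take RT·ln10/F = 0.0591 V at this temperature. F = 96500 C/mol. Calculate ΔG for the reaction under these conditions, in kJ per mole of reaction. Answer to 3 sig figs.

With Ag⁺/Ag reduced at the cathode, E°cell = +0.80 − (−0.43) = +1.23 V and n = 2.
Q = [Fe2+(aq)] / [Ag+(aq)]^2 = 0.0193, so log Q = −1.715 and E = +1.23 − (0.0591/2)(−1.715) = +1.2807 V.
ΔG = −nFE = −(2)(96500)(+1.2807) J/mol = −247 kJ/mol.

−247 kJ/mol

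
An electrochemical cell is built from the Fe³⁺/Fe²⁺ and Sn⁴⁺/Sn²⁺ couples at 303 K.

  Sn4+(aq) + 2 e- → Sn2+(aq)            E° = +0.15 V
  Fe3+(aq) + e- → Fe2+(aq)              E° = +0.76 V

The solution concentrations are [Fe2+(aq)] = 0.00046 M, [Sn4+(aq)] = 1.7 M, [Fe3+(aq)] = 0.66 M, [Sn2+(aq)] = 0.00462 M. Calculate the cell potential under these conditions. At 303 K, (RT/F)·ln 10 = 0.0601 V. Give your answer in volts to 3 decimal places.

The Fe³⁺/Fe²⁺ couple has the more positive E°, so it is the cathode; Sn⁴⁺/Sn²⁺ is the anode.
E°cell = E°cat − E°an = +0.76 − (+0.15) = +0.61 V; n = 2.
Balancing gives 2 Fe3+(aq) + Sn2+(aq) → 2 Fe2+(aq) + Sn4+(aq); hence Q = ([Fe2+(aq)]^2·[Sn4+(aq)]) / ([Fe3+(aq)]^2·[Sn2+(aq)]) = 0.000179 (log Q = −3.748).
Applying E = E° − (RT ln10/nF)·log Q gives +0.61 − (0.0601/2)(−3.748) = +0.723 V.

+0.723 V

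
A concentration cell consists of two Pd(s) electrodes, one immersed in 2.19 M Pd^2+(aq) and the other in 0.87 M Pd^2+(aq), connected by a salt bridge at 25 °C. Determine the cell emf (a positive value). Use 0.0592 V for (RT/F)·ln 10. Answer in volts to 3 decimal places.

0.012 V

For a concentration cell E°cell = 0, since both electrodes use the same couple.
The compartment with the higher Pd^2+(aq) concentration (2.19 M) acts as the cathode; ions are reduced there and produced at the dilute (0.87 M) anode.
With n = 2, Ecell = −(0.0592/2)·log([dilute]/[conc]) = −(0.0592/2)·log(0.87/2.19) = +0.012 V.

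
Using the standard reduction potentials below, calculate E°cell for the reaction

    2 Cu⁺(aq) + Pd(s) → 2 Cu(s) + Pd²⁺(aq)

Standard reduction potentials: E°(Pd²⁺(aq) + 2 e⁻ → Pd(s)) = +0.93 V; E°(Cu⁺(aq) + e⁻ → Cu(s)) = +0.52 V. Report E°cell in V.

−0.41 V

Cu⁺(aq) gains electrons, so the Cu⁺/Cu couple is the cathode; the Pd²⁺/Pd couple is the anode.
E°cell = E°(cathode) − E°(anode) = +0.52 − (+0.93) = −0.41 V.
The negative E°cell means the reaction is non-spontaneous in the direction written.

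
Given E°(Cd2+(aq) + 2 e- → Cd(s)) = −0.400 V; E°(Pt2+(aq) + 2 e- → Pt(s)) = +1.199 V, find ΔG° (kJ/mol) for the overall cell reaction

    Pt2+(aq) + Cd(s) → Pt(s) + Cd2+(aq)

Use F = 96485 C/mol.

−309 kJ/mol

In the reaction as written Pt2+(aq) is reduced, so the Pt²⁺/Pt couple is the cathode and Cd²⁺/Cd is the anode.
E°cell = +1.199 − (−0.400) = +1.599 V; balancing electrons gives n = 2.
ΔG° = −nFE°cell = −(2)(96485)(+1.599) J/mol = −309 kJ/mol.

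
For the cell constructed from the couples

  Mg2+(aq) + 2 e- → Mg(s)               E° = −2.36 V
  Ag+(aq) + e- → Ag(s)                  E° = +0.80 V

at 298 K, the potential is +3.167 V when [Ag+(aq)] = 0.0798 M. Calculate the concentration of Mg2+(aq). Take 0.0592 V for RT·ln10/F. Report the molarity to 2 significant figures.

0.0037 M

With Ag⁺/Ag at the cathode and Mg²⁺/Mg at the anode, E°cell = +0.80 − (−2.36) = +3.16 V (n = 2).
Rearranging E = E° − (0.0592/n)·log Q gives log Q = 2(+3.16 − (+3.167))/0.0592 = −0.236.
The balanced reaction is 2 Ag+(aq) + Mg(s) → 2 Ag(s) + Mg2+(aq), so Q = [Mg2+(aq)] / [Ag+(aq)]^2.
Isolating [Mg2+(aq)] in Q = 10^{−0.236} yields log [Mg2+(aq)] = −2.432, i.e. 0.0037 M.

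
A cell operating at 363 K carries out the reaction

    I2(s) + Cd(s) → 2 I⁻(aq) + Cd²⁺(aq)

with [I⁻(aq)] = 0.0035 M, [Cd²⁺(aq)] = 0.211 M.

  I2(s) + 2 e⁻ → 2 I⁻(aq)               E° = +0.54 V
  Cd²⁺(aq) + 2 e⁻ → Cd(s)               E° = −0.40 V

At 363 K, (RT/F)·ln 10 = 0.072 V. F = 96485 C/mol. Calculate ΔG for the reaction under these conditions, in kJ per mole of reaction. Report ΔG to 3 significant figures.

−220 kJ/mol

E°cell = +0.54 − (−0.40) = +0.94 V; the balanced reaction transfers n = 2 electrons.
Q = [I⁻(aq)]^2·[Cd²⁺(aq)] = 2.58×10^−6, so log Q = −5.588 and E = +0.94 − (0.072/2)(−5.588) = +1.1412 V.
Finally ΔG = −nFE = −(2)(96485 C/mol)(+1.1412 V) = −220 kJ/mol.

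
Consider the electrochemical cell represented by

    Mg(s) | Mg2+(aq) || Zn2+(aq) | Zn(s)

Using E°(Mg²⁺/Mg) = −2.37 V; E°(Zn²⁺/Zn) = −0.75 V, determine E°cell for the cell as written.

+1.62 V

By convention the left-hand electrode in cell notation is the anode (oxidation) and the right-hand electrode is the cathode (reduction).
E°cell = E°(right) − E°(left) = −0.75 − (−2.37) = +1.62 V.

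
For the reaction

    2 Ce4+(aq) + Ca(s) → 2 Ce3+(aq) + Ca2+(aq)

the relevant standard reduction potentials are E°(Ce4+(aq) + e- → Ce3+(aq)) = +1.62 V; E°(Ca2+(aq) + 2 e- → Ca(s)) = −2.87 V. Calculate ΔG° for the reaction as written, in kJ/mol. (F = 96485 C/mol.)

−866 kJ/mol

In the reaction as written Ce4+(aq) is reduced, so the Ce⁴⁺/Ce³⁺ couple is the cathode and Ca²⁺/Ca is the anode.
E°cell = +1.62 − (−2.87) = +4.49 V; balancing electrons gives n = 2.
ΔG° = −nFE°cell = −(2)(96485)(+4.49) J/mol = −866 kJ/mol.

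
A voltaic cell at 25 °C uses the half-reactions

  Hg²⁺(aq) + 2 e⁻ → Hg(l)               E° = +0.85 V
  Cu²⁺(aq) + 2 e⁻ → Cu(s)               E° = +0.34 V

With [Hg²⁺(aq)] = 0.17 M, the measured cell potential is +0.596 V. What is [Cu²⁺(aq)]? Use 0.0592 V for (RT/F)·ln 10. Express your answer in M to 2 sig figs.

0.00021 M

With Hg²⁺/Hg at the cathode and Cu²⁺/Cu at the anode, E°cell = +0.85 − (+0.34) = +0.51 V (n = 2).
From the Nernst equation, log Q = n(E° − E)/0.0592 = 2·(+0.51 − (+0.596))/0.0592 = −2.905.
The balanced reaction is Hg²⁺(aq) + Cu(s) → Hg(l) + Cu²⁺(aq), so Q = [Cu²⁺(aq)] / [Hg²⁺(aq)].
Solving for the unknown gives log [Cu²⁺(aq)] = −3.675, so [Cu²⁺(aq)] ≈ 0.00021 M.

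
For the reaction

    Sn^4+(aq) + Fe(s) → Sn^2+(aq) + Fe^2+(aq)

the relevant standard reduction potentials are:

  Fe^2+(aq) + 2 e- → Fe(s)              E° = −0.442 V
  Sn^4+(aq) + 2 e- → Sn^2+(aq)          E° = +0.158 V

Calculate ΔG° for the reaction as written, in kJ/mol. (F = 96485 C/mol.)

−116 kJ/mol

In the reaction as written Sn^4+(aq) is reduced, so the Sn⁴⁺/Sn²⁺ couple is the cathode and Fe²⁺/Fe is the anode.
E°cell = +0.158 − (−0.442) = +0.600 V; balancing electrons gives n = 2.
ΔG° = −nFE°cell = −(2)(96485)(+0.600) J/mol = −116 kJ/mol.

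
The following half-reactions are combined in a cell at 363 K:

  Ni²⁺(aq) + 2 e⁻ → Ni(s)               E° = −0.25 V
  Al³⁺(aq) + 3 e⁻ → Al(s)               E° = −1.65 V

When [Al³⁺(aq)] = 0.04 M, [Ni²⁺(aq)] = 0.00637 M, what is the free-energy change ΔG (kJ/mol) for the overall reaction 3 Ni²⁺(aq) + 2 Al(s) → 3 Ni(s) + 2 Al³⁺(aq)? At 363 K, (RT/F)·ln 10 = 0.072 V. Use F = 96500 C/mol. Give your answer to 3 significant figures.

−784 kJ/mol

E°cell = −0.25 − (−1.65) = +1.40 V; the balanced reaction transfers n = 6 electrons.
Here Q = [Al³⁺(aq)]^2 / [Ni²⁺(aq)]^3 = 6.19×10^3 (log Q = 3.792), giving E = +1.40 − (0.072/6)·(3.792) = +1.3545 V.
Then ΔG = −nFE = −6 × 96500 × +1.3545 J/mol = −784 kJ/mol.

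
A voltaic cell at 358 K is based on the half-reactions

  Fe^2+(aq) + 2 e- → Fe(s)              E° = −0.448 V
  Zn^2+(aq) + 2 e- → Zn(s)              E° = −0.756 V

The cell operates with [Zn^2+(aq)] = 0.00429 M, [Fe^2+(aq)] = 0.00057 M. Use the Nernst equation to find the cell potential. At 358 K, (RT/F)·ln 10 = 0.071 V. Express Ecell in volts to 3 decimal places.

+0.277 V

Since E°(Fe²⁺/Fe) > E°(Zn²⁺/Zn), Fe²⁺/Fe serves as the cathode.
The standard potential is −0.448 − (−0.756) = +0.308 V and the balanced reaction transfers n = 2 electrons.
For the overall reaction Fe^2+(aq) + Zn(s) → Fe(s) + Zn^2+(aq), Q = [Zn^2+(aq)] / [Fe^2+(aq)] = 7.53, giving log Q = 0.877.
Applying E = E° − (RT ln10/nF)·log Q gives +0.308 − (0.071/2)(0.877) = +0.277 V.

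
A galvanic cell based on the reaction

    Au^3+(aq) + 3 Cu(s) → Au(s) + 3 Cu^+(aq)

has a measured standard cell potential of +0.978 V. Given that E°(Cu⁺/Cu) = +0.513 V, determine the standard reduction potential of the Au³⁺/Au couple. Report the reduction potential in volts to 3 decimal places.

+1.491 V

In the reaction as written the Au³⁺/Au couple is reduced (cathode) and Cu⁺/Cu is oxidized (anode), so E°cell = E°(Au³⁺/Au) − E°(Cu⁺/Cu).
E°(Au³⁺/Au) = E°cell + E°(anode) = +0.978 + (+0.513) = +1.491 V.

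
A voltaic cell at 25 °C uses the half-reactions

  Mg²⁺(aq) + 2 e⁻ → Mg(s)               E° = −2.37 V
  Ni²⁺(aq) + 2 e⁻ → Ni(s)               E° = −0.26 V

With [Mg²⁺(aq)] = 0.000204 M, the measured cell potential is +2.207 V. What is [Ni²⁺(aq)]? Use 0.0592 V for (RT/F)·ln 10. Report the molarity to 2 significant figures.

The Ni²⁺/Ni couple has the larger reduction potential, so it is the cathode: E°cell = −0.26 − (−2.37) = +2.11 V and n = 2.
Since E = E° − (0.0592/n)·log Q, log Q = n(E° − E)/0.0592 = −3.277.
For Ni²⁺(aq) + Mg(s) → Ni(s) + Mg²⁺(aq), the reaction quotient is Q = [Mg²⁺(aq)] / [Ni²⁺(aq)].
Substituting the known concentrations and solving, log [Ni²⁺(aq)] = −0.413 and [Ni²⁺(aq)] = 0.39 M.

0.39 M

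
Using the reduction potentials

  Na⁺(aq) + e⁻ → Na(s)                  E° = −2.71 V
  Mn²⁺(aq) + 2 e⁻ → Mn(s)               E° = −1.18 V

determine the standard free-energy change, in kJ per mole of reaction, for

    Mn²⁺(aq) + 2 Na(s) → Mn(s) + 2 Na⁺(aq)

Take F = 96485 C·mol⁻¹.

In the reaction as written Mn²⁺(aq) is reduced, so the Mn²⁺/Mn couple is the cathode and Na⁺/Na is the anode.
E°cell = −1.18 − (−2.71) = +1.53 V; balancing electrons gives n = 2.
ΔG° = −nFE°cell = −(2)(96485)(+1.53) J/mol = −295 kJ/mol.

−295 kJ/mol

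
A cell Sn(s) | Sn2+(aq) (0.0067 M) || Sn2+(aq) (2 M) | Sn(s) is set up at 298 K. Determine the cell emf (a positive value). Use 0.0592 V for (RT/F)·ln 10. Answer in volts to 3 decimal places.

0.073 V

For a concentration cell E°cell = 0, since both electrodes use the same couple.
The compartment with the higher Sn2+(aq) concentration (2 M) acts as the cathode; ions are reduced there and produced at the dilute (0.0067 M) anode.
With n = 2, Ecell = −(0.0592/2)·log([dilute]/[conc]) = −(0.0592/2)·log(0.0067/2) = +0.073 V.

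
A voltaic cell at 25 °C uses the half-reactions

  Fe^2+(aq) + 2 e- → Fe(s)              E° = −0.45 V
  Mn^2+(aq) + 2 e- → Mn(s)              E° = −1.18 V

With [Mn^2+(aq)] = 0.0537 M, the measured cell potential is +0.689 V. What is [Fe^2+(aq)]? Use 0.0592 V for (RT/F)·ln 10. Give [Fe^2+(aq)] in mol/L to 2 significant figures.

Fe²⁺/Fe is the cathode (higher E°); E°cell = −0.45 − (−1.18) = +0.73 V with n = 2.
Since E = E° − (0.0592/n)·log Q, log Q = n(E° − E)/0.0592 = 1.385.
The balanced reaction is Fe^2+(aq) + Mn(s) → Fe(s) + Mn^2+(aq), so Q = [Mn^2+(aq)] / [Fe^2+(aq)].
Solving for the unknown gives log [Fe^2+(aq)] = −2.655, so [Fe^2+(aq)] ≈ 0.0022 M.

0.0022 M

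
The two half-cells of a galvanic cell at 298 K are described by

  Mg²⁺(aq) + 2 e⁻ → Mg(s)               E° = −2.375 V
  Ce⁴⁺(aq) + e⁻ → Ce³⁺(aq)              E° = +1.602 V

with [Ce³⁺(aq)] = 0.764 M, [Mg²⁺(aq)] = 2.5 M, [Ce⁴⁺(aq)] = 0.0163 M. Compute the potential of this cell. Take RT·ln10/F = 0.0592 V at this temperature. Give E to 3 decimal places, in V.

The Ce⁴⁺/Ce³⁺ couple has the more positive E°, so it is the cathode; Mg²⁺/Mg is the anode.
The standard potential is +1.602 − (−2.375) = +3.977 V and the balanced reaction transfers n = 2 electrons.
For the overall reaction 2 Ce⁴⁺(aq) + Mg(s) → 2 Ce³⁺(aq) + Mg²⁺(aq), Q = ([Ce³⁺(aq)]^2·[Mg²⁺(aq)]) / [Ce⁴⁺(aq)]^2 = 5.49×10^3, giving log Q = 3.740.
E = E° − (0.0592/n)·log Q = +3.977 − (0.0592/2)(3.740) = +3.866 V.

+3.866 V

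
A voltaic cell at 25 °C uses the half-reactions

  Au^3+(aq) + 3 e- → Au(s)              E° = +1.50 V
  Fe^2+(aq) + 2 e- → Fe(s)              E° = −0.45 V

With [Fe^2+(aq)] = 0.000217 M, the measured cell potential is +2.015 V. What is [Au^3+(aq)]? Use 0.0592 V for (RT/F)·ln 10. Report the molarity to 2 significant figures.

0.0063 M

With Au³⁺/Au at the cathode and Fe²⁺/Fe at the anode, E°cell = +1.50 − (−0.45) = +1.95 V (n = 6).
From the Nernst equation, log Q = n(E° − E)/0.0592 = 6·(+1.95 − (+2.015))/0.0592 = −6.588.
Balancing electrons gives 2 Au^3+(aq) + 3 Fe(s) → 2 Au(s) + 3 Fe^2+(aq); thus Q = [Fe^2+(aq)]^3 / [Au^3+(aq)]^2.
Substituting the known concentrations and solving, log [Au^3+(aq)] = −2.201 and [Au^3+(aq)] = 0.0063 M.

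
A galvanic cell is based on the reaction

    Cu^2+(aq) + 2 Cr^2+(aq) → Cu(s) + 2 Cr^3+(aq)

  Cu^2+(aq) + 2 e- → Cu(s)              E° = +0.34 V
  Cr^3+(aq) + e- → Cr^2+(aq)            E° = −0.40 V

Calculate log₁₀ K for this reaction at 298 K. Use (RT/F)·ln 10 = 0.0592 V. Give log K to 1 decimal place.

log K = 25.0

The Cu²⁺/Cu couple is reduced (cathode); E°cell = +0.34 − (−0.40) = +0.74 V with n = 2.
At equilibrium E = 0, so log K = nE°cell / 0.0592 = (2)(+0.74) / 0.0592 = 25.0.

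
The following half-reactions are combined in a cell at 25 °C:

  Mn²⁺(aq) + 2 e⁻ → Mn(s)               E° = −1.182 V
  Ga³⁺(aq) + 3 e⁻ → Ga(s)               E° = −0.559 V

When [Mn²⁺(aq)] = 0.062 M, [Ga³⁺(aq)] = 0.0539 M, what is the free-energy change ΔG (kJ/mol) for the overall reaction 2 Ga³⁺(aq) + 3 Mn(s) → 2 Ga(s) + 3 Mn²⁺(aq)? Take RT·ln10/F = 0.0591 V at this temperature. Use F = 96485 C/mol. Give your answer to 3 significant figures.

E°cell = −0.559 − (−1.182) = +0.623 V; the balanced reaction transfers n = 6 electrons.
Q = [Mn²⁺(aq)]^3 / [Ga³⁺(aq)]^2 = 0.082, so log Q = −1.086 and E = +0.623 − (0.0591/6)(−1.086) = +0.6337 V.
Then ΔG = −nFE = −6 × 96485 × +0.6337 J/mol = −367 kJ/mol.

−367 kJ/mol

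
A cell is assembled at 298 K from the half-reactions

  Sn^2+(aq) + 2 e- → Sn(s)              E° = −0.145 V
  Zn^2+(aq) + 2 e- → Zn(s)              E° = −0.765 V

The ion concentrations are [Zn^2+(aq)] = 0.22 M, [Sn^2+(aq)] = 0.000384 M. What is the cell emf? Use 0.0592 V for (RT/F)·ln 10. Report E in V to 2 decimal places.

Since E°(Sn²⁺/Sn) > E°(Zn²⁺/Zn), Sn²⁺/Sn serves as the cathode.
The standard potential is −0.145 − (−0.765) = +0.620 V and the balanced reaction transfers n = 2 electrons.
Balancing gives Sn^2+(aq) + Zn(s) → Sn(s) + Zn^2+(aq); hence Q = [Zn^2+(aq)] / [Sn^2+(aq)] = 573 (log Q = 2.758).
Applying E = E° − (RT ln10/nF)·log Q gives +0.620 − (0.0592/2)(2.758) = +0.54 V.

+0.54 V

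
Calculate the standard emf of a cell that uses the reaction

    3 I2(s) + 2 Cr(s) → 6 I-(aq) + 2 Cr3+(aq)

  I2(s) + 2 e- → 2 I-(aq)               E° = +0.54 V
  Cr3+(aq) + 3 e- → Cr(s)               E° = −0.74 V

+1.28 V

I2(s) gains electrons, so the I₂/I⁻ couple is the cathode; the Cr³⁺/Cr couple is the anode.
E°cell = E°(cathode) − E°(anode) = +0.54 − (−0.74) = +1.28 V.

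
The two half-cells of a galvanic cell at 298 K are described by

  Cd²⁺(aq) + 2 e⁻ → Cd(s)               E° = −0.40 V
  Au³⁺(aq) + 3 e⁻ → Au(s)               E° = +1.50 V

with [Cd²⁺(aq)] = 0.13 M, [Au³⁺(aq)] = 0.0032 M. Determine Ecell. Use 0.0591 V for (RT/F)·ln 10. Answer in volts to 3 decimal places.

Au³⁺/Au is reduced (cathode, E° = +1.50 V) and Cd²⁺/Cd is oxidized (anode).
E°cell = +1.50 − (−0.40) = +1.90 V, with n = 6 electrons transferred.
For the overall reaction 2 Au³⁺(aq) + 3 Cd(s) → 2 Au(s) + 3 Cd²⁺(aq), Q = [Cd²⁺(aq)]^3 / [Au³⁺(aq)]^2 = 215, giving log Q = 2.332.
E = E° − (0.0591/n)·log Q = +1.90 − (0.0591/6)(2.332) = +1.877 V.

+1.877 V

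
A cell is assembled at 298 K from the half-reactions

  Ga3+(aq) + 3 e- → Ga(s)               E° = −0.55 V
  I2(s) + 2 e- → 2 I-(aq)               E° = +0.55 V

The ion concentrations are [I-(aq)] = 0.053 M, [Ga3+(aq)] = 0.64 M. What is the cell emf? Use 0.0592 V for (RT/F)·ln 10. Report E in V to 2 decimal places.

Since E°(I₂/I⁻) > E°(Ga³⁺/Ga), I₂/I⁻ serves as the cathode.
E°cell = E°cat − E°an = +0.55 − (−0.55) = +1.10 V; n = 6.
The balanced reaction is 3 I2(s) + 2 Ga(s) → 6 I-(aq) + 2 Ga3+(aq), so Q = [I-(aq)]^6·[Ga3+(aq)]^2 = 9.08×10^−9 and log Q = −8.042.
E = E° − (0.0592/n)·log Q = +1.10 − (0.0592/6)(−8.042) = +1.18 V.

+1.18 V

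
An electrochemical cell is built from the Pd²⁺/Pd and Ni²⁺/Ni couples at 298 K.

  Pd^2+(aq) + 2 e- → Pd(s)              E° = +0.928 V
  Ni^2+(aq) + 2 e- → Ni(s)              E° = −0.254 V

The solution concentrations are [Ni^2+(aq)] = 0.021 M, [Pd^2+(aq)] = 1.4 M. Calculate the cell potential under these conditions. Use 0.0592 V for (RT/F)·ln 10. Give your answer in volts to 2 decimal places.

Since E°(Pd²⁺/Pd) > E°(Ni²⁺/Ni), Pd²⁺/Pd serves as the cathode.
E°cell = E°cat − E°an = +0.928 − (−0.254) = +1.182 V; n = 2.
Balancing gives Pd^2+(aq) + Ni(s) → Pd(s) + Ni^2+(aq); hence Q = [Ni^2+(aq)] / [Pd^2+(aq)] = 0.015 (log Q = −1.824).
By the Nernst equation, E = +1.182 − (0.0592/2)·(−1.824) = +1.24 V.

+1.24 V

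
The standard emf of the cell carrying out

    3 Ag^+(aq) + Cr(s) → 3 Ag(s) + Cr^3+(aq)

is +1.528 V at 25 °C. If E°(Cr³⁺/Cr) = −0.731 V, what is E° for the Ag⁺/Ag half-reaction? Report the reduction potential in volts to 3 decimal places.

+0.797 V

In the reaction as written the Ag⁺/Ag couple is reduced (cathode) and Cr³⁺/Cr is oxidized (anode), so E°cell = E°(Ag⁺/Ag) − E°(Cr³⁺/Cr).
E°(Ag⁺/Ag) = E°cell + E°(anode) = +1.528 + (−0.731) = +0.797 V.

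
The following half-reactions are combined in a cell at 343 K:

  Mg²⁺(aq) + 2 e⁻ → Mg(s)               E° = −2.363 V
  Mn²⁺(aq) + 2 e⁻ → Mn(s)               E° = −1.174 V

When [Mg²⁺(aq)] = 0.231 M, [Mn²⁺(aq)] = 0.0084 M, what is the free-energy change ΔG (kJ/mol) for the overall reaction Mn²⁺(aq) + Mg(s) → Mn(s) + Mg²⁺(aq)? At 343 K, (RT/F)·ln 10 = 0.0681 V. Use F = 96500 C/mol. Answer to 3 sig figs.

−220 kJ/mol

E°cell = −1.174 − (−2.363) = +1.189 V; the balanced reaction transfers n = 2 electrons.
Q = [Mg²⁺(aq)] / [Mn²⁺(aq)] = 27.5, so log Q = 1.439 and E = +1.189 − (0.0681/2)(1.439) = +1.1400 V.
Finally ΔG = −nFE = −(2)(96500 C/mol)(+1.1400 V) = −220 kJ/mol.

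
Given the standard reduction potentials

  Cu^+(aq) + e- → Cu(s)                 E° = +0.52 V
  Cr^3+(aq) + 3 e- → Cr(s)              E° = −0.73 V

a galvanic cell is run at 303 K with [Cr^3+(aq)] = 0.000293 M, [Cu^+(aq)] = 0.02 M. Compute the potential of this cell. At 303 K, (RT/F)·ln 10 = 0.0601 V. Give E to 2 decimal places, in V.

+1.22 V

Since E°(Cu⁺/Cu) > E°(Cr³⁺/Cr), Cu⁺/Cu serves as the cathode.
E°cell = E°cat − E°an = +0.52 − (−0.73) = +1.25 V; n = 3.
For the overall reaction 3 Cu^+(aq) + Cr(s) → 3 Cu(s) + Cr^3+(aq), Q = [Cr^3+(aq)] / [Cu^+(aq)]^3 = 36.6, giving log Q = 1.564.
Applying E = E° − (RT ln10/nF)·log Q gives +1.25 − (0.0601/3)(1.564) = +1.22 V.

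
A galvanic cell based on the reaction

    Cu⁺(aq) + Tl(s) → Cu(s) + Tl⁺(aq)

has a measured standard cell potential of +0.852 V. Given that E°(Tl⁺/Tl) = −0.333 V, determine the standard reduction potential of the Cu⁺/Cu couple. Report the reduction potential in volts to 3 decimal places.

+0.519 V

In the reaction as written the Cu⁺/Cu couple is reduced (cathode) and Tl⁺/Tl is oxidized (anode), so E°cell = E°(Cu⁺/Cu) − E°(Tl⁺/Tl).
E°(Cu⁺/Cu) = E°cell + E°(anode) = +0.852 + (−0.333) = +0.519 V.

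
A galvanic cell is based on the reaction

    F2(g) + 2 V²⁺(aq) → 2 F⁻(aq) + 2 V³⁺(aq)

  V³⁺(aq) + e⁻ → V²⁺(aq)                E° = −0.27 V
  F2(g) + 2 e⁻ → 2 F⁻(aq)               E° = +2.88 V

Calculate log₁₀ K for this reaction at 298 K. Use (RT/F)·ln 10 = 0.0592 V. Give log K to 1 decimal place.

log K = 106.4

The F₂/F⁻ couple is reduced (cathode); E°cell = +2.88 − (−0.27) = +3.15 V with n = 2.
At equilibrium E = 0, so log K = nE°cell / 0.0592 = (2)(+3.15) / 0.0592 = 106.4.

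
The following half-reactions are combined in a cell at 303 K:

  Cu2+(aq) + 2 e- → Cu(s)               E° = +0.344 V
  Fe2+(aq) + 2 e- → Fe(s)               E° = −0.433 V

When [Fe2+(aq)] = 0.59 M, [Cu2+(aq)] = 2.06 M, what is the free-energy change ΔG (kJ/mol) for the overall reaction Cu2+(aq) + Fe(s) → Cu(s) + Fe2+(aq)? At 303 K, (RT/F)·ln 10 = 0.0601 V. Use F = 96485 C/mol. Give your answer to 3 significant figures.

E°cell = +0.344 − (−0.433) = +0.777 V; the balanced reaction transfers n = 2 electrons.
The reaction quotient is [Fe2+(aq)] / [Cu2+(aq)] = 0.286; by Nernst, E = +0.777 − (0.0601/2)(−0.543) = +0.7933 V.
Then ΔG = −nFE = −2 × 96485 × +0.7933 J/mol = −153 kJ/mol.

−153 kJ/mol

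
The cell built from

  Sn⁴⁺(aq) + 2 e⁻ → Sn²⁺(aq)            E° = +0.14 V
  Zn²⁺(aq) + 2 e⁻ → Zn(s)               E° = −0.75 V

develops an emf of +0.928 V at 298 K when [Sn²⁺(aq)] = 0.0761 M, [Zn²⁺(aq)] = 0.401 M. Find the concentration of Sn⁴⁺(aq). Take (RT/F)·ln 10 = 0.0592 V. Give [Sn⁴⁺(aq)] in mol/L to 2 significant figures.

With Sn⁴⁺/Sn²⁺ at the cathode and Zn²⁺/Zn at the anode, E°cell = +0.14 − (−0.75) = +0.89 V (n = 2).
Since E = E° − (0.0592/n)·log Q, log Q = n(E° − E)/0.0592 = −1.284.
The balanced reaction is Sn⁴⁺(aq) + Zn(s) → Sn²⁺(aq) + Zn²⁺(aq), so Q = ([Sn²⁺(aq)]·[Zn²⁺(aq)]) / [Sn⁴⁺(aq)].
Substituting the known concentrations and solving, log [Sn⁴⁺(aq)] = −0.231 and [Sn⁴⁺(aq)] = 0.59 M.

0.59 M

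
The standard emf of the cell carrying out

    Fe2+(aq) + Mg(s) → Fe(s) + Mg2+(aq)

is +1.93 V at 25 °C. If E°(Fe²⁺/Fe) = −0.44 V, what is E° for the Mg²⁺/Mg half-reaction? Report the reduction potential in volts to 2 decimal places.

−2.37 V

In the reaction as written the Fe²⁺/Fe couple is reduced (cathode) and Mg²⁺/Mg is oxidized (anode), so E°cell = E°(Fe²⁺/Fe) − E°(Mg²⁺/Mg).
E°(Mg²⁺/Mg) = E°(cathode) − E°cell = −0.44 − (+1.93) = −2.37 V.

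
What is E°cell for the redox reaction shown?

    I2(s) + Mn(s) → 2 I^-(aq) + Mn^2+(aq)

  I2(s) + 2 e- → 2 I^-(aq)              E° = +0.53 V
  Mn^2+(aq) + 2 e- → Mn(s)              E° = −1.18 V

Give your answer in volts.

+1.71 V

I2(s) gains electrons, so the I₂/I⁻ couple is the cathode; the Mn²⁺/Mn couple is the anode.
E°cell = E°(cathode) − E°(anode) = +0.53 − (−1.18) = +1.71 V.
The positive value indicates the reaction is spontaneous as written.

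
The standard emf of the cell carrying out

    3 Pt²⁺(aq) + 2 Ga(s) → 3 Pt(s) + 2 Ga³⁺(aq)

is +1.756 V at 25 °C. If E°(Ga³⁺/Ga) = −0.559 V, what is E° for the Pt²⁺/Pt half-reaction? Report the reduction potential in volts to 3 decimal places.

In the reaction as written the Pt²⁺/Pt couple is reduced (cathode) and Ga³⁺/Ga is oxidized (anode), so E°cell = E°(Pt²⁺/Pt) − E°(Ga³⁺/Ga).
E°(Pt²⁺/Pt) = E°cell + E°(anode) = +1.756 + (−0.559) = +1.197 V.

+1.197 V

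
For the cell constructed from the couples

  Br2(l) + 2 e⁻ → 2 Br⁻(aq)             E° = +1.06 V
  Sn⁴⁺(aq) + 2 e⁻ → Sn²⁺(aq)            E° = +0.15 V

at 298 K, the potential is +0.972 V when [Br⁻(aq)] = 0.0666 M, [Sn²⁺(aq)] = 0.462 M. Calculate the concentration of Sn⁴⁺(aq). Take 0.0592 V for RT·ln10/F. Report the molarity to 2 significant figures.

0.84 M

Br₂/Br⁻ is the cathode (higher E°); E°cell = +1.06 − (+0.15) = +0.91 V with n = 2.
Since E = E° − (0.0592/n)·log Q, log Q = n(E° − E)/0.0592 = −2.095.
The balanced reaction is Br2(l) + Sn²⁺(aq) → 2 Br⁻(aq) + Sn⁴⁺(aq), so Q = ([Br⁻(aq)]^2·[Sn⁴⁺(aq)]) / [Sn²⁺(aq)].
Isolating [Sn⁴⁺(aq)] in Q = 10^{−2.095} yields log [Sn⁴⁺(aq)] = −0.077, i.e. 0.84 M.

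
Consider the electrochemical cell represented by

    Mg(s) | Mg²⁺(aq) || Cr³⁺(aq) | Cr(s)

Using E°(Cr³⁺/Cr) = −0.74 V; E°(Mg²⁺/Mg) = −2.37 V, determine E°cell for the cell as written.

By convention the left-hand electrode in cell notation is the anode (oxidation) and the right-hand electrode is the cathode (reduction).
E°cell = E°(right) − E°(left) = −0.74 − (−2.37) = +1.63 V.

+1.63 V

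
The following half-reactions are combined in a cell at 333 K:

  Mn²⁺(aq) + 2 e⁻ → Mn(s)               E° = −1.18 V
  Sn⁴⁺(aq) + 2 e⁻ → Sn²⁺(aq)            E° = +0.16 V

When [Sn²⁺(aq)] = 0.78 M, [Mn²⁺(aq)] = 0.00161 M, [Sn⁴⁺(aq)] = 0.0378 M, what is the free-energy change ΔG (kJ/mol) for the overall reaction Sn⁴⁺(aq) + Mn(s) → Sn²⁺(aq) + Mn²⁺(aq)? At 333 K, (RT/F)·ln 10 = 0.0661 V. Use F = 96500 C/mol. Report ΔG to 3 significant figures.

With Sn⁴⁺/Sn²⁺ reduced at the cathode, E°cell = +0.16 − (−1.18) = +1.34 V and n = 2.
Here Q = ([Sn²⁺(aq)]·[Mn²⁺(aq)]) / [Sn⁴⁺(aq)] = 0.0332 (log Q = −1.479), giving E = +1.34 − (0.0661/2)·(−1.479) = +1.3889 V.
Finally ΔG = −nFE = −(2)(96500 C/mol)(+1.3889 V) = −268 kJ/mol.

−268 kJ/mol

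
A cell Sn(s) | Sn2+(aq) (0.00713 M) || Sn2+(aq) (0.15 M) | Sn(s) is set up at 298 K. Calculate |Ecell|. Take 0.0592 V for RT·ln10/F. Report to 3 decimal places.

0.039 V

For a concentration cell E°cell = 0, since both electrodes use the same couple.
The compartment with the higher Sn2+(aq) concentration (0.15 M) acts as the cathode; ions are reduced there and produced at the dilute (0.00713 M) anode.
With n = 2, Ecell = −(0.0592/2)·log([dilute]/[conc]) = −(0.0592/2)·log(0.00713/0.15) = +0.039 V.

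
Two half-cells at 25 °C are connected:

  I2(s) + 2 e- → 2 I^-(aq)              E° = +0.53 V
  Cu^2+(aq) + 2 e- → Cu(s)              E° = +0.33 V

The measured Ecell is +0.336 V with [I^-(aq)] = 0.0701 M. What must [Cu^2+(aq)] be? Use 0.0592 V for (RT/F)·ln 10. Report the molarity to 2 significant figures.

The I₂/I⁻ couple has the larger reduction potential, so it is the cathode: E°cell = +0.53 − (+0.33) = +0.20 V and n = 2.
Rearranging E = E° − (0.0592/n)·log Q gives log Q = 2(+0.20 − (+0.336))/0.0592 = −4.595.
The balanced reaction is I2(s) + Cu(s) → 2 I^-(aq) + Cu^2+(aq), so Q = [I^-(aq)]^2·[Cu^2+(aq)].
Substituting the known concentrations and solving, log [Cu^2+(aq)] = −2.286 and [Cu^2+(aq)] = 0.0052 M.

0.0052 M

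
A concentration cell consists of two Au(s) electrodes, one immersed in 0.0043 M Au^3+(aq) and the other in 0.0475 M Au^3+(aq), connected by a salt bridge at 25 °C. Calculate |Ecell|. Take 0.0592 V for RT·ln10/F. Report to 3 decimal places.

For a concentration cell E°cell = 0, since both electrodes use the same couple.
The compartment with the higher Au^3+(aq) concentration (0.0475 M) acts as the cathode; ions are reduced there and produced at the dilute (0.0043 M) anode.
With n = 3, Ecell = −(0.0592/3)·log([dilute]/[conc]) = −(0.0592/3)·log(0.0043/0.0475) = +0.021 V.

0.021 V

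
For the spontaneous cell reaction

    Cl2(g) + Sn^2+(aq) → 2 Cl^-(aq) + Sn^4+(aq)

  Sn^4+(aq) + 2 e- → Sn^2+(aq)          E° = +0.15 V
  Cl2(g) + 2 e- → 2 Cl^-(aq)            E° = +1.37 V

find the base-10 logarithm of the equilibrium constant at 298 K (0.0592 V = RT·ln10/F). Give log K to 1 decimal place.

The Cl₂/Cl⁻ couple is reduced (cathode); E°cell = +1.37 − (+0.15) = +1.22 V with n = 2.
At equilibrium E = 0, so log K = nE°cell / 0.0592 = (2)(+1.22) / 0.0592 = 41.2.

log K = 41.2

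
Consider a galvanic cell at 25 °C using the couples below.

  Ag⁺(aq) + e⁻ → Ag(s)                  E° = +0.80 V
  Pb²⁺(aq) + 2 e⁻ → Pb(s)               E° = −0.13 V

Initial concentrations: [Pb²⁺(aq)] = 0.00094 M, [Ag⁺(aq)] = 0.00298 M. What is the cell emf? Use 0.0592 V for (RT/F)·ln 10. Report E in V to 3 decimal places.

Ag⁺/Ag is reduced (cathode, E° = +0.80 V) and Pb²⁺/Pb is oxidized (anode).
The standard potential is +0.80 − (−0.13) = +0.93 V and the balanced reaction transfers n = 2 electrons.
For the overall reaction 2 Ag⁺(aq) + Pb(s) → 2 Ag(s) + Pb²⁺(aq), Q = [Pb²⁺(aq)] / [Ag⁺(aq)]^2 = 106, giving log Q = 2.025.
By the Nernst equation, E = +0.93 − (0.0592/2)·(2.025) = +0.870 V.

+0.870 V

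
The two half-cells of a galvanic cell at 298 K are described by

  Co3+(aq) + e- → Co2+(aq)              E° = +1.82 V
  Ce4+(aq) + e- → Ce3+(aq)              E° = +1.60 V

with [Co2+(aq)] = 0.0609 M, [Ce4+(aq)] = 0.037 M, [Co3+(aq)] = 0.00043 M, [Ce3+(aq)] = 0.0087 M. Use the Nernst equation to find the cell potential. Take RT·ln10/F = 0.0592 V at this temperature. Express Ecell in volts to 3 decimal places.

+0.055 V

Co³⁺/Co²⁺ is reduced (cathode, E° = +1.82 V) and Ce⁴⁺/Ce³⁺ is oxidized (anode).
The standard potential is +1.82 − (+1.60) = +0.22 V and the balanced reaction transfers n = 1 electron.
The balanced reaction is Co3+(aq) + Ce3+(aq) → Co2+(aq) + Ce4+(aq), so Q = ([Co2+(aq)]·[Ce4+(aq)]) / ([Co3+(aq)]·[Ce3+(aq)]) = 602 and log Q = 2.780.
E = E° − (0.0592/n)·log Q = +0.22 − (0.0592/1)(2.780) = +0.055 V.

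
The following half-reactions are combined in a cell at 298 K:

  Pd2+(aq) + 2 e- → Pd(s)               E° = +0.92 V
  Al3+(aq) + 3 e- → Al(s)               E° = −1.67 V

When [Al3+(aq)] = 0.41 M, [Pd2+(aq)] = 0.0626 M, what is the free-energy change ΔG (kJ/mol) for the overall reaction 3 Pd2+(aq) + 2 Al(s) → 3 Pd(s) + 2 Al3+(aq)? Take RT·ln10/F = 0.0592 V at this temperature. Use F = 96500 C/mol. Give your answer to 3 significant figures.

−1480 kJ/mol

With Pd²⁺/Pd reduced at the cathode, E°cell = +0.92 − (−1.67) = +2.59 V and n = 6.
The reaction quotient is [Al3+(aq)]^2 / [Pd2+(aq)]^3 = 685; by Nernst, E = +2.59 − (0.0592/6)(2.836) = +2.5620 V.
Finally ΔG = −nFE = −(6)(96500 C/mol)(+2.5620 V) = −1480 kJ/mol.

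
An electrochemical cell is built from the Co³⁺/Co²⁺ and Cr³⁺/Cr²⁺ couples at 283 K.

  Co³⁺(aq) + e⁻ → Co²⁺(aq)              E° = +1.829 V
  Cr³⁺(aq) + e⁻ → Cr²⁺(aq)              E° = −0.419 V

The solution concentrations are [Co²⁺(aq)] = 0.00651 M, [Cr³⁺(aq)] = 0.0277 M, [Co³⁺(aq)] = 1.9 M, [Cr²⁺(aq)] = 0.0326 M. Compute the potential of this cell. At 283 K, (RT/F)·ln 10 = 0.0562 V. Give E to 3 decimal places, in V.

Co³⁺/Co²⁺ is reduced (cathode, E° = +1.829 V) and Cr³⁺/Cr²⁺ is oxidized (anode).
E°cell = E°cat − E°an = +1.829 − (−0.419) = +2.248 V; n = 1.
For the overall reaction Co³⁺(aq) + Cr²⁺(aq) → Co²⁺(aq) + Cr³⁺(aq), Q = ([Co²⁺(aq)]·[Cr³⁺(aq)]) / ([Co³⁺(aq)]·[Cr²⁺(aq)]) = 0.00291, giving log Q = −2.536.
E = E° − (0.0562/n)·log Q = +2.248 − (0.0562/1)(−2.536) = +2.391 V.

+2.391 V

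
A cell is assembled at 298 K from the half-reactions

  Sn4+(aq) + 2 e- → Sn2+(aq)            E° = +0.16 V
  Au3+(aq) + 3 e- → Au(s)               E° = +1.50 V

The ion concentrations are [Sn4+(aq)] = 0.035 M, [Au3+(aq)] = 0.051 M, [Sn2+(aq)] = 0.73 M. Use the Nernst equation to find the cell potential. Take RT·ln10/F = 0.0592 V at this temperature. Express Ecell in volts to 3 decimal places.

Au³⁺/Au is reduced (cathode, E° = +1.50 V) and Sn⁴⁺/Sn²⁺ is oxidized (anode).
The standard potential is +1.50 − (+0.16) = +1.34 V and the balanced reaction transfers n = 6 electrons.
Balancing gives 2 Au3+(aq) + 3 Sn2+(aq) → 2 Au(s) + 3 Sn4+(aq); hence Q = [Sn4+(aq)]^3 / ([Au3+(aq)]^2·[Sn2+(aq)]^3) = 0.0424 (log Q = −1.373).
Applying E = E° − (RT ln10/nF)·log Q gives +1.34 − (0.0592/6)(−1.373) = +1.354 V.

+1.354 V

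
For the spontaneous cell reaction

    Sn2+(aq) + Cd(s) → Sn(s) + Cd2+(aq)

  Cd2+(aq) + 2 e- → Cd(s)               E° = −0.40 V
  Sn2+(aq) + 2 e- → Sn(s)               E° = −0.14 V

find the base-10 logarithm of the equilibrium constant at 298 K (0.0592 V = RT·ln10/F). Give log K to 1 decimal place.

log K = 8.8

The Sn²⁺/Sn couple is reduced (cathode); E°cell = −0.14 − (−0.40) = +0.26 V with n = 2.
At equilibrium E = 0, so log K = nE°cell / 0.0592 = (2)(+0.26) / 0.0592 = 8.8.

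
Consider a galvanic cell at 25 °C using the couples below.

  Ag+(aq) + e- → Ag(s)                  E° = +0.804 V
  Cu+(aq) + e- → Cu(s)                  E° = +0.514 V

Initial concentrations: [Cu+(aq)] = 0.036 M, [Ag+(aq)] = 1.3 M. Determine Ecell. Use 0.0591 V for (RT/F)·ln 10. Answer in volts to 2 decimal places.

The Ag⁺/Ag couple has the more positive E°, so it is the cathode; Cu⁺/Cu is the anode.
E°cell = +0.804 − (+0.514) = +0.290 V, with n = 1 electron transferred.
The balanced reaction is Ag+(aq) + Cu(s) → Ag(s) + Cu+(aq), so Q = [Cu+(aq)] / [Ag+(aq)] = 0.0277 and log Q = −1.558.
Applying E = E° − (RT ln10/nF)·log Q gives +0.290 − (0.0591/1)(−1.558) = +0.38 V.

+0.38 V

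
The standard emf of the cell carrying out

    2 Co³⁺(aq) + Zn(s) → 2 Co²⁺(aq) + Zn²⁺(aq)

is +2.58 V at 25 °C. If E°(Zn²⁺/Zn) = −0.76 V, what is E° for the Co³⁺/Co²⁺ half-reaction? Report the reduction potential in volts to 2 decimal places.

+1.82 V

In the reaction as written the Co³⁺/Co²⁺ couple is reduced (cathode) and Zn²⁺/Zn is oxidized (anode), so E°cell = E°(Co³⁺/Co²⁺) − E°(Zn²⁺/Zn).
E°(Co³⁺/Co²⁺) = E°cell + E°(anode) = +2.58 + (−0.76) = +1.82 V.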